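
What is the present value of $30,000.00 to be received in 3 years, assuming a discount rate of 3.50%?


Present value formula: PV = FV / (1 + r)^t
PV = $30,000.00 / (1 + 0.035)^3
PV = $30,000.00 / 1.108718
PV = $27,058.28

PV = FV / (1 + r)^t = $27,058.28


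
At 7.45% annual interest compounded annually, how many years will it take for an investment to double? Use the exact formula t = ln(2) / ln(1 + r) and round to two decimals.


Doubling condition: (1 + r)^t = 2
Take ln of both sides: t × ln(1 + r) = ln(2)
t = ln(2) / ln(1 + r)
t = 0.693147 / 0.071855
t = 9.65

t = ln(2) / ln(1 + r) = 9.65 years


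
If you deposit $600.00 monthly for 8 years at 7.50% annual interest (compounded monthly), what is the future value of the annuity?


Future value of an ordinary annuity: FV = PMT × ((1 + r)^n − 1) / r
Monthly rate r = 0.075/12 = 0.00625, n = 96
FV = $600.00 × ((1 + 0.075/12)^96 − 1) / (0.075/12)
FV = $600.00 × 130.995147
FV = $78,597.09

FV = PMT × ((1+r)^n - 1)/r = $78,597.09


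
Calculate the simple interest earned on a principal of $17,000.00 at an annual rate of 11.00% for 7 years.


Simple interest formula: I = P × r × t
I = $17,000.00 × 0.11 × 7
I = $13,090.00

I = P × r × t = $13,090.00


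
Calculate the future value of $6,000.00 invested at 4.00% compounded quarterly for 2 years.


Compound interest formula: A = P(1 + r/n)^(nt)
A = $6,000.00 × (1 + 0.04/4)^(4 × 2)
Growth factor: (1 + 0.04/4)^8 = 1.082857
A = $6,000.00 × 1.082857
A = $6,497.14

A = P(1 + r/n)^(nt) = $6,497.14


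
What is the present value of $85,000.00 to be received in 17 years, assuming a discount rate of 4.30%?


Present value formula: PV = FV / (1 + r)^t
PV = $85,000.00 / (1 + 0.043)^17
PV = $85,000.00 / 2.045659
PV = $41,551.40

PV = FV / (1 + r)^t = $41,551.40


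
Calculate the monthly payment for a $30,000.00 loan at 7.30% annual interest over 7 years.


Loan payment formula: PMT = PV × r / (1 − (1 + r)^(−n))
Monthly rate r = 0.073/12 ≈ 0.00608333, n = 84 months
Denominator: 1 − (1 + 0.073/12)^(−84) = 0.399175
PMT = $30,000.00 × (0.073/12) / 0.399175
PMT = $457.19 per month

PMT = PV × r / (1-(1+r)^(-n)) = $457.19/month


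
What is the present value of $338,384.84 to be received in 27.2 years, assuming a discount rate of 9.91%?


Present value formula: PV = FV / (1 + r)^t
PV = $338,384.84 / (1 + 0.0991)^27.2
PV = $338,384.84 / 13.068088
PV = $25,893.98

PV = FV / (1 + r)^t = $25,893.98


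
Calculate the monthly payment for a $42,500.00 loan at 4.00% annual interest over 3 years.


Loan payment formula: PMT = PV × r / (1 − (1 + r)^(−n))
Monthly rate r = 0.04/12 ≈ 0.00333333, n = 36 months
Denominator: 1 − (1 + 0.04/12)^(−36) = 0.1129026
PMT = $42,500.00 × (0.04/12) / 0.1129026
PMT = $1,254.77 per month

PMT = PV × r / (1-(1+r)^(-n)) = $1,254.77/month


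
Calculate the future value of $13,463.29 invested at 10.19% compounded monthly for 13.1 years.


Compound interest formula: A = P(1 + r/n)^(nt)
A = $13,463.29 × (1 + 0.1019/12)^(12 × 13.1)
Growth factor: (1 + 0.1019/12)^157.2 = 3.778224
A = $13,463.29 × 3.778224
A = $50,867.33

A = P(1 + r/n)^(nt) = $50,867.33


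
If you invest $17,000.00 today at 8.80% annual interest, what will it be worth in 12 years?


Future value formula: FV = PV × (1 + r)^t
FV = $17,000.00 × (1 + 0.088)^12
FV = $17,000.00 × 2.751356
FV = $46,773.05

FV = PV × (1 + r)^t = $46,773.05


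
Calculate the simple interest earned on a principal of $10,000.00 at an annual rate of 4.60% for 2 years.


Simple interest formula: I = P × r × t
I = $10,000.00 × 0.046 × 2
I = $920.00

I = P × r × t = $920.00


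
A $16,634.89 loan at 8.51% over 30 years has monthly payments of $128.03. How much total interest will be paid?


Total paid over the life of the loan = PMT × n.
Total paid = $128.03 × 360 = $46,090.80
Total interest = total paid − principal = $46,090.80 − $16,634.89 = $29,455.91

Total interest = (PMT × n) - PV = $29,455.91


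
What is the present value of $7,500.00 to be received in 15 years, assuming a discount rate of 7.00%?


Present value formula: PV = FV / (1 + r)^t
PV = $7,500.00 / (1 + 0.07)^15
PV = $7,500.00 / 2.7590315
PV = $2,718.35

PV = FV / (1 + r)^t = $2,718.35


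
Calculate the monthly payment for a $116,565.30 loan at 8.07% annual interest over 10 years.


Loan payment formula: PMT = PV × r / (1 − (1 + r)^(−n))
Monthly rate r = 0.0807/12 = 0.006725, n = 120 months
Denominator: 1 − (1 + 0.0807/12)^(−120) = 0.552598
PMT = $116,565.30 × (0.0807/12) / 0.552598
PMT = $1,418.57 per month

PMT = PV × r / (1-(1+r)^(-n)) = $1,418.57/month


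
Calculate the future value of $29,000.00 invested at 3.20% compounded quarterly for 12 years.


Compound interest formula: A = P(1 + r/n)^(nt)
A = $29,000.00 × (1 + 0.032/4)^(4 × 12)
Growth factor: (1 + 0.032/4)^48 = 1.465904
A = $29,000.00 × 1.465904
A = $42,511.22

A = P(1 + r/n)^(nt) = $42,511.22


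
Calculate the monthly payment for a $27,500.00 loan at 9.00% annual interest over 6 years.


Loan payment formula: PMT = PV × r / (1 − (1 + r)^(−n))
Monthly rate r = 0.09/12 = 0.0075, n = 72 months
Denominator: 1 − (1 + 0.09/12)^(−72) = 0.416076
PMT = $27,500.00 × (0.09/12) / 0.416076
PMT = $495.70 per month

PMT = PV × r / (1-(1+r)^(-n)) = $495.70/month


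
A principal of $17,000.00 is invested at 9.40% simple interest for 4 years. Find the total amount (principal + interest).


Total amount formula: A = P(1 + rt) = P + P·r·t
Interest: I = P × r × t = $17,000.00 × 0.094 × 4 = $6,392.00
A = P + I = $17,000.00 + $6,392.00 = $23,392.00

A = P + I = P(1 + rt) = $23,392.00


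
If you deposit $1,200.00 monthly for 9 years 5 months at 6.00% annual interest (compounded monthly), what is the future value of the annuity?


Future value of an ordinary annuity: FV = PMT × ((1 + r)^n − 1) / r
Monthly rate r = 0.06/12 = 0.005, n = 113
FV = $1,200.00 × ((1 + 0.06/12)^113 − 1) / (0.06/12)
FV = $1,200.00 × 151.394512
FV = $181,673.41

FV = PMT × ((1+r)^n - 1)/r = $181,673.41


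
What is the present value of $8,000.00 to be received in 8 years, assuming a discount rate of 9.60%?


Present value formula: PV = FV / (1 + r)^t
PV = $8,000.00 / (1 + 0.096)^8
PV = $8,000.00 / 2.082018
PV = $3,842.43

PV = FV / (1 + r)^t = $3,842.43


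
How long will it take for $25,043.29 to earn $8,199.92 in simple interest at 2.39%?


Rearrange the simple interest formula for t:
I = P × r × t  ⇒  t = I / (P × r)
t = $8,199.92 / ($25,043.29 × 0.0239)
t = 13.7

t = I/(P×r) = 13.7 years


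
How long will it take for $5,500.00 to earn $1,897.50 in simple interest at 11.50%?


Rearrange the simple interest formula for t:
I = P × r × t  ⇒  t = I / (P × r)
t = $1,897.50 / ($5,500.00 × 0.115)
t = 3

t = I/(P×r) = 3 years


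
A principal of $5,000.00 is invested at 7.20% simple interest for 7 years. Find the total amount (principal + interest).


Total amount formula: A = P(1 + rt) = P + P·r·t
Interest: I = P × r × t = $5,000.00 × 0.072 × 7 = $2,520.00
A = P + I = $5,000.00 + $2,520.00 = $7,520.00

A = P + I = P(1 + rt) = $7,520.00


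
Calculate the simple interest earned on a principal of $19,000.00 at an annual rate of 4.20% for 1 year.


Simple interest formula: I = P × r × t
I = $19,000.00 × 0.042 × 1
I = $798.00

I = P × r × t = $798.00


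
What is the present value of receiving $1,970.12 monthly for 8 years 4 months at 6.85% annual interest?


Present value of an ordinary annuity: PV = PMT × (1 − (1 + r)^(−n)) / r
Monthly rate r = 0.0685/12 ≈ 0.00570833, n = 100
PV = $1,970.12 × (1 − (1 + 0.0685/12)^(−100)) / (0.0685/12)
PV = $1,970.12 × 76.034061
PV = $149,796.22

PV = PMT × (1-(1+r)^(-n))/r = $149,796.22


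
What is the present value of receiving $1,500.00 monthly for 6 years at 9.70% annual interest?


Present value of an ordinary annuity: PV = PMT × (1 − (1 + r)^(−n)) / r
Monthly rate r = 0.097/12 ≈ 0.00808333, n = 72
PV = $1,500.00 × (1 − (1 + 0.097/12)^(−72)) / (0.097/12)
PV = $1,500.00 × 54.422033
PV = $81,633.05

PV = PMT × (1-(1+r)^(-n))/r = $81,633.05


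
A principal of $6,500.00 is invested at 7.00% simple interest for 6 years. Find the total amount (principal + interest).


Total amount formula: A = P(1 + rt) = P + P·r·t
Interest: I = P × r × t = $6,500.00 × 0.07 × 6 = $2,730.00
A = P + I = $6,500.00 + $2,730.00 = $9,230.00

A = P + I = P(1 + rt) = $9,230.00


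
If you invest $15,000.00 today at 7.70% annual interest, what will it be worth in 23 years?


Future value formula: FV = PV × (1 + r)^t
FV = $15,000.00 × (1 + 0.077)^23
FV = $15,000.00 × 5.5075846
FV = $82,613.77

FV = PV × (1 + r)^t = $82,613.77


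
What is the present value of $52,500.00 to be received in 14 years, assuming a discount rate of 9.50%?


Present value formula: PV = FV / (1 + r)^t
PV = $52,500.00 / (1 + 0.095)^14
PV = $52,500.00 / 3.562851
PV = $14,735.39

PV = FV / (1 + r)^t = $14,735.39


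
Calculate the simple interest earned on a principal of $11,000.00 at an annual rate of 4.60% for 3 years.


Simple interest formula: I = P × r × t
I = $11,000.00 × 0.046 × 3
I = $1,518.00

I = P × r × t = $1,518.00


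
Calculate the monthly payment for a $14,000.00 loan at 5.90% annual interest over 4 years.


Loan payment formula: PMT = PV × r / (1 − (1 + r)^(−n))
Monthly rate r = 0.059/12 ≈ 0.00491667, n = 48 months
Denominator: 1 − (1 + 0.059/12)^(−48) = 0.209762
PMT = $14,000.00 × (0.059/12) / 0.209762
PMT = $328.15 per month

PMT = PV × r / (1-(1+r)^(-n)) = $328.15/month


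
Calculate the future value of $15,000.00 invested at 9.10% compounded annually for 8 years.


Compound interest formula: A = P(1 + r/n)^(nt)
A = $15,000.00 × (1 + 0.091/1)^(1 × 8)
Growth factor: (1 + 0.091/1)^8 = 2.007234
A = $15,000.00 × 2.007234
A = $30,108.51

A = P(1 + r/n)^(nt) = $30,108.51


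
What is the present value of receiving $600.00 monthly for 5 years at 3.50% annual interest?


Present value of an ordinary annuity: PV = PMT × (1 − (1 + r)^(−n)) / r
Monthly rate r = 0.035/12 ≈ 0.00291667, n = 60
PV = $600.00 × (1 − (1 + 0.035/12)^(−60)) / (0.035/12)
PV = $600.00 × 54.969988
PV = $32,981.99

PV = PMT × (1-(1+r)^(-n))/r = $32,981.99


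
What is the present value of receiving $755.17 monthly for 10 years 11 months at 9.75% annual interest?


Present value of an ordinary annuity: PV = PMT × (1 − (1 + r)^(−n)) / r
Monthly rate r = 0.0975/12 = 0.008125, n = 131
PV = $755.17 × (1 − (1 + 0.0975/12)^(−131)) / (0.0975/12)
PV = $755.17 × 80.439374
PV = $60,745.40

PV = PMT × (1-(1+r)^(-n))/r = $60,745.40


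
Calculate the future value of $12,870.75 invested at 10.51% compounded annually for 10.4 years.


Compound interest formula: A = P(1 + r/n)^(nt)
A = $12,870.75 × (1 + 0.1051/1)^(1 × 10.4)
Growth factor: (1 + 0.1051/1)^10.4 = 2.8273295
A = $12,870.75 × 2.8273295
A = $36,389.85

A = P(1 + r/n)^(nt) = $36,389.85


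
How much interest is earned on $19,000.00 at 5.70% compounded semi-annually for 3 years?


Compound interest earned = final amount − principal.
A = P(1 + r/n)^(nt) = $19,000.00 × (1 + 0.057/2)^(2 × 3) = $22,489.48
Interest = A − P = $22,489.48 − $19,000.00 = $3,489.48

Interest = A - P = $3,489.48


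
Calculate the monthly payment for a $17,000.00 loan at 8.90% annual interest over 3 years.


Loan payment formula: PMT = PV × r / (1 − (1 + r)^(−n))
Monthly rate r = 0.089/12 ≈ 0.00741667, n = 36 months
Denominator: 1 − (1 + 0.089/12)^(−36) = 0.233572
PMT = $17,000.00 × (0.089/12) / 0.233572
PMT = $539.80 per month

PMT = PV × r / (1-(1+r)^(-n)) = $539.80/month


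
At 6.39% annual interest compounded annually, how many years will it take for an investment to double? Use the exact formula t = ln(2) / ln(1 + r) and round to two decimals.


Doubling condition: (1 + r)^t = 2
Take ln of both sides: t × ln(1 + r) = ln(2)
t = ln(2) / ln(1 + r)
t = 0.693147 / 0.061941
t = 11.19

t = ln(2) / ln(1 + r) = 11.19 years


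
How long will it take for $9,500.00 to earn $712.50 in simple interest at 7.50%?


Rearrange the simple interest formula for t:
I = P × r × t  ⇒  t = I / (P × r)
t = $712.50 / ($9,500.00 × 0.075)
t = 1

t = I/(P×r) = 1 year


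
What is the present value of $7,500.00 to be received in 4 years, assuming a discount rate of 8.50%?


Present value formula: PV = FV / (1 + r)^t
PV = $7,500.00 / (1 + 0.085)^4
PV = $7,500.00 / 1.385859
PV = $5,411.81

PV = FV / (1 + r)^t = $5,411.81


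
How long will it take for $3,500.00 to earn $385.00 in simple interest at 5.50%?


Rearrange the simple interest formula for t:
I = P × r × t  ⇒  t = I / (P × r)
t = $385.00 / ($3,500.00 × 0.055)
t = 2

t = I/(P×r) = 2 years


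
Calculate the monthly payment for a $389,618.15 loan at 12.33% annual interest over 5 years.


Loan payment formula: PMT = PV × r / (1 − (1 + r)^(−n))
Monthly rate r = 0.1233/12 = 0.010275, n = 60 months
Denominator: 1 − (1 + 0.1233/12)^(−60) = 0.458469
PMT = $389,618.15 × (0.1233/12) / 0.458469
PMT = $8,731.95 per month

PMT = PV × r / (1-(1+r)^(-n)) = $8,731.95/month


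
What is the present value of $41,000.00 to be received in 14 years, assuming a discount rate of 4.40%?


Present value formula: PV = FV / (1 + r)^t
PV = $41,000.00 / (1 + 0.044)^14
PV = $41,000.00 / 1.827288
PV = $22,437.62

PV = FV / (1 + r)^t = $22,437.62


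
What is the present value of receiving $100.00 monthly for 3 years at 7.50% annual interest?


Present value of an ordinary annuity: PV = PMT × (1 − (1 + r)^(−n)) / r
Monthly rate r = 0.075/12 = 0.00625, n = 36
PV = $100.00 × (1 − (1 + 0.075/12)^(−36)) / (0.075/12)
PV = $100.00 × 32.147913
PV = $3,214.79

PV = PMT × (1-(1+r)^(-n))/r = $3,214.79


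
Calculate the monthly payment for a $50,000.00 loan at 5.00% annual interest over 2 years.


Loan payment formula: PMT = PV × r / (1 − (1 + r)^(−n))
Monthly rate r = 0.05/12 ≈ 0.00416667, n = 24 months
Denominator: 1 − (1 + 0.05/12)^(−24) = 0.0949746
PMT = $50,000.00 × (0.05/12) / 0.0949746
PMT = $2,193.57 per month

PMT = PV × r / (1-(1+r)^(-n)) = $2,193.57/month


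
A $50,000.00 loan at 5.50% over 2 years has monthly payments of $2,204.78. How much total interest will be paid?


Total paid over the life of the loan = PMT × n.
Total paid = $2,204.78 × 24 = $52,914.72
Total interest = total paid − principal = $52,914.72 − $50,000.00 = $2,914.72

Total interest = (PMT × n) - PV = $2,914.72


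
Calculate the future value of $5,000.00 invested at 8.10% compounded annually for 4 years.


Compound interest formula: A = P(1 + r/n)^(nt)
A = $5,000.00 × (1 + 0.081/1)^(1 × 4)
Growth factor: (1 + 0.081/1)^4 = 1.3655348
A = $5,000.00 × 1.3655348
A = $6,827.67

A = P(1 + r/n)^(nt) = $6,827.67


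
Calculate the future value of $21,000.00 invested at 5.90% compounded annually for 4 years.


Compound interest formula: A = P(1 + r/n)^(nt)
A = $21,000.00 × (1 + 0.059/1)^(1 × 4)
Growth factor: (1 + 0.059/1)^4 = 1.2577196
A = $21,000.00 × 1.2577196
A = $26,412.11

A = P(1 + r/n)^(nt) = $26,412.11


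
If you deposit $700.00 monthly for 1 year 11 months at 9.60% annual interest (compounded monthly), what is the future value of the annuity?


Future value of an ordinary annuity: FV = PMT × ((1 + r)^n − 1) / r
Monthly rate r = 0.096/12 = 0.008, n = 23
FV = $700.00 × ((1 + 0.096/12)^23 − 1) / (0.096/12)
FV = $700.00 × 25.142019
FV = $17,599.41

FV = PMT × ((1+r)^n - 1)/r = $17,599.41


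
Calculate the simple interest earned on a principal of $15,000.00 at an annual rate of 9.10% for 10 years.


Simple interest formula: I = P × r × t
I = $15,000.00 × 0.091 × 10
I = $13,650.00

I = P × r × t = $13,650.00


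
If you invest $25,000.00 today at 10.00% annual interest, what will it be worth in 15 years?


Future value formula: FV = PV × (1 + r)^t
FV = $25,000.00 × (1 + 0.1)^15
FV = $25,000.00 × 4.177248
FV = $104,431.20

FV = PV × (1 + r)^t = $104,431.20


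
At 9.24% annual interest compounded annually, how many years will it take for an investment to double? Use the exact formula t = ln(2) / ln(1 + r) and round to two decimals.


Doubling condition: (1 + r)^t = 2
Take ln of both sides: t × ln(1 + r) = ln(2)
t = ln(2) / ln(1 + r)
t = 0.693147 / 0.088377
t = 7.84

t = ln(2) / ln(1 + r) = 7.84 years


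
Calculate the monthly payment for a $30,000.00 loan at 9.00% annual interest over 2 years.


Loan payment formula: PMT = PV × r / (1 − (1 + r)^(−n))
Monthly rate r = 0.09/12 = 0.0075, n = 24 months
Denominator: 1 − (1 + 0.09/12)^(−24) = 0.164169
PMT = $30,000.00 × (0.09/12) / 0.164169
PMT = $1,370.54 per month

PMT = PV × r / (1-(1+r)^(-n)) = $1,370.54/month


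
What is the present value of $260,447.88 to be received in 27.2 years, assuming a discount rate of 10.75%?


Present value formula: PV = FV / (1 + r)^t
PV = $260,447.88 / (1 + 0.1075)^27.2
PV = $260,447.88 / 16.074948
PV = $16,202.10

PV = FV / (1 + r)^t = $16,202.10


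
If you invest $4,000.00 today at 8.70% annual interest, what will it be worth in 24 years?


Future value formula: FV = PV × (1 + r)^t
FV = $4,000.00 × (1 + 0.087)^24
FV = $4,000.00 × 7.404727
FV = $29,618.91

FV = PV × (1 + r)^t = $29,618.91


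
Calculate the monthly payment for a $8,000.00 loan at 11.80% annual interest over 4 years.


Loan payment formula: PMT = PV × r / (1 − (1 + r)^(−n))
Monthly rate r = 0.118/12 ≈ 0.00983333, n = 48 months
Denominator: 1 − (1 + 0.118/12)^(−48) = 0.374807
PMT = $8,000.00 × (0.118/12) / 0.374807
PMT = $209.89 per month

PMT = PV × r / (1-(1+r)^(-n)) = $209.89/month


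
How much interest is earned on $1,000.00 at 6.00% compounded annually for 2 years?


Compound interest earned = final amount − principal.
A = P(1 + r/n)^(nt) = $1,000.00 × (1 + 0.06/1)^(1 × 2) = $1,123.60
Interest = A − P = $1,123.60 − $1,000.00 = $123.60

Interest = A - P = $123.60


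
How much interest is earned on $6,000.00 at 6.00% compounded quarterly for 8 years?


Compound interest earned = final amount − principal.
A = P(1 + r/n)^(nt) = $6,000.00 × (1 + 0.06/4)^(4 × 8) = $9,661.95
Interest = A − P = $9,661.95 − $6,000.00 = $3,661.95

Interest = A - P = $3,661.95


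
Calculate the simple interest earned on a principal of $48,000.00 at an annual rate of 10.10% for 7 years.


Simple interest formula: I = P × r × t
I = $48,000.00 × 0.101 × 7
I = $33,936.00

I = P × r × t = $33,936.00


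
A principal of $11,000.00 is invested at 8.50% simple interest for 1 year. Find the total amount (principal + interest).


Total amount formula: A = P(1 + rt) = P + P·r·t
Interest: I = P × r × t = $11,000.00 × 0.085 × 1 = $935.00
A = P + I = $11,000.00 + $935.00 = $11,935.00

A = P + I = P(1 + rt) = $11,935.00


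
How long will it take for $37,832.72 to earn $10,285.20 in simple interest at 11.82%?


Rearrange the simple interest formula for t:
I = P × r × t  ⇒  t = I / (P × r)
t = $10,285.20 / ($37,832.72 × 0.1182)
t = 2.3

t = I/(P×r) = 2.3 years


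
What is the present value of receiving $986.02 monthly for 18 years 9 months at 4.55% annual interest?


Present value of an ordinary annuity: PV = PMT × (1 − (1 + r)^(−n)) / r
Monthly rate r = 0.0455/12 ≈ 0.00379167, n = 225
PV = $986.02 × (1 − (1 + 0.0455/12)^(−225)) / (0.0455/12)
PV = $986.02 × 151.181723
PV = $149,068.20

PV = PMT × (1-(1+r)^(-n))/r = $149,068.20


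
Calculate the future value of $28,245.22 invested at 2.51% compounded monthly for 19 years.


Compound interest formula: A = P(1 + r/n)^(nt)
A = $28,245.22 × (1 + 0.0251/12)^(12 × 19)
Growth factor: (1 + 0.0251/12)^228 = 1.610270
A = $28,245.22 × 1.610270
A = $45,482.43

A = P(1 + r/n)^(nt) = $45,482.43


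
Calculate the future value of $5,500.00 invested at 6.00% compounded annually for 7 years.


Compound interest formula: A = P(1 + r/n)^(nt)
A = $5,500.00 × (1 + 0.06/1)^(1 × 7)
Growth factor: (1 + 0.06/1)^7 = 1.5036303
A = $5,500.00 × 1.5036303
A = $8,269.97

A = P(1 + r/n)^(nt) = $8,269.97


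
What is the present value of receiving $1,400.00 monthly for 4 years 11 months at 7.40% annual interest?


Present value of an ordinary annuity: PV = PMT × (1 − (1 + r)^(−n)) / r
Monthly rate r = 0.074/12 ≈ 0.00616667, n = 59
PV = $1,400.00 × (1 − (1 + 0.074/12)^(−59)) / (0.074/12)
PV = $1,400.00 × 49.332335
PV = $69,065.27

PV = PMT × (1-(1+r)^(-n))/r = $69,065.27


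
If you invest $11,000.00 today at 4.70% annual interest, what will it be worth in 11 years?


Future value formula: FV = PV × (1 + r)^t
FV = $11,000.00 × (1 + 0.047)^11
FV = $11,000.00 × 1.657347
FV = $18,230.82

FV = PV × (1 + r)^t = $18,230.82


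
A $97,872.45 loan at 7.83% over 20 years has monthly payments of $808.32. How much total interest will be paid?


Total paid over the life of the loan = PMT × n.
Total paid = $808.32 × 240 = $193,996.80
Total interest = total paid − principal = $193,996.80 − $97,872.45 = $96,124.35

Total interest = (PMT × n) - PV = $96,124.35


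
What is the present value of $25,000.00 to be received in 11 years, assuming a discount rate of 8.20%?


Present value formula: PV = FV / (1 + r)^t
PV = $25,000.00 / (1 + 0.082)^11
PV = $25,000.00 / 2.3795776
PV = $10,506.07

PV = FV / (1 + r)^t = $10,506.07


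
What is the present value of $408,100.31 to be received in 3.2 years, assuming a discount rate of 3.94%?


Present value formula: PV = FV / (1 + r)^t
PV = $408,100.31 / (1 + 0.0394)^3.2
PV = $408,100.31 / 1.13163059
PV = $360,630.33

PV = FV / (1 + r)^t = $360,630.33


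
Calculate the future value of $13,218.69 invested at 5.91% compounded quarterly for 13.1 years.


Compound interest formula: A = P(1 + r/n)^(nt)
A = $13,218.69 × (1 + 0.0591/4)^(4 × 13.1)
Growth factor: (1 + 0.0591/4)^52.4 = 2.156629
A = $13,218.69 × 2.156629
A = $28,507.81

A = P(1 + r/n)^(nt) = $28,507.81


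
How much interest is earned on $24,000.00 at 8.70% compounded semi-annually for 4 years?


Compound interest earned = final amount − principal.
A = P(1 + r/n)^(nt) = $24,000.00 × (1 + 0.087/2)^(2 × 4) = $33,740.45
Interest = A − P = $33,740.45 − $24,000.00 = $9,740.45

Interest = A - P = $9,740.45


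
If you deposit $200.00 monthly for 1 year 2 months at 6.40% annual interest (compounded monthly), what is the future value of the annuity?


Future value of an ordinary annuity: FV = PMT × ((1 + r)^n − 1) / r
Monthly rate r = 0.064/12 ≈ 0.00533333, n = 14
FV = $200.00 × ((1 + 0.064/12)^14 − 1) / (0.064/12)
FV = $200.00 × 14.495841
FV = $2,899.17

FV = PMT × ((1+r)^n - 1)/r = $2,899.17


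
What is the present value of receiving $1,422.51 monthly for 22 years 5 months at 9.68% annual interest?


Present value of an ordinary annuity: PV = PMT × (1 − (1 + r)^(−n)) / r
Monthly rate r = 0.0968/12 ≈ 0.00806667, n = 269
PV = $1,422.51 × (1 − (1 + 0.0968/12)^(−269)) / (0.0968/12)
PV = $1,422.51 × 109.687986
PV = $156,032.26

PV = PMT × (1-(1+r)^(-n))/r = $156,032.26


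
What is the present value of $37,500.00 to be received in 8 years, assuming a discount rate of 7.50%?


Present value formula: PV = FV / (1 + r)^t
PV = $37,500.00 / (1 + 0.075)^8
PV = $37,500.00 / 1.783478
PV = $21,026.33

PV = FV / (1 + r)^t = $21,026.33


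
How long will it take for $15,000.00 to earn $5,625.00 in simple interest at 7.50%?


Rearrange the simple interest formula for t:
I = P × r × t  ⇒  t = I / (P × r)
t = $5,625.00 / ($15,000.00 × 0.075)
t = 5

t = I/(P×r) = 5 years


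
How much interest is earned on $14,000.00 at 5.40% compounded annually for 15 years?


Compound interest earned = final amount − principal.
A = P(1 + r/n)^(nt) = $14,000.00 × (1 + 0.054/1)^(1 × 15) = $30,813.23
Interest = A − P = $30,813.23 − $14,000.00 = $16,813.23

Interest = A - P = $16,813.23


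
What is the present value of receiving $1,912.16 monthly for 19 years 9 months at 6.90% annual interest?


Present value of an ordinary annuity: PV = PMT × (1 − (1 + r)^(−n)) / r
Monthly rate r = 0.069/12 = 0.00575, n = 237
PV = $1,912.16 × (1 − (1 + 0.069/12)^(−237)) / (0.069/12)
PV = $1,912.16 × 129.224893
PV = $247,098.67

PV = PMT × (1-(1+r)^(-n))/r = $247,098.67


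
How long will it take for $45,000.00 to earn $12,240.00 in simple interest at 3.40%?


Rearrange the simple interest formula for t:
I = P × r × t  ⇒  t = I / (P × r)
t = $12,240.00 / ($45,000.00 × 0.034)
t = 8

t = I/(P×r) = 8 years


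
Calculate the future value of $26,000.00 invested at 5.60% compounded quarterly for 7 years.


Compound interest formula: A = P(1 + r/n)^(nt)
A = $26,000.00 × (1 + 0.056/4)^(4 × 7)
Growth factor: (1 + 0.056/4)^28 = 1.4759197
A = $26,000.00 × 1.4759197
A = $38,373.91

A = P(1 + r/n)^(nt) = $38,373.91


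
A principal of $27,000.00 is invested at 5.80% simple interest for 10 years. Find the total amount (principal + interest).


Total amount formula: A = P(1 + rt) = P + P·r·t
Interest: I = P × r × t = $27,000.00 × 0.058 × 10 = $15,660.00
A = P + I = $27,000.00 + $15,660.00 = $42,660.00

A = P + I = P(1 + rt) = $42,660.00


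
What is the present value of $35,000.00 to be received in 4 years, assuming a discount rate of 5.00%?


Present value formula: PV = FV / (1 + r)^t
PV = $35,000.00 / (1 + 0.05)^4
PV = $35,000.00 / 1.215506
PV = $28,794.59

PV = FV / (1 + r)^t = $28,794.59


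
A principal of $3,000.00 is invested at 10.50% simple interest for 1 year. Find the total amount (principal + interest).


Total amount formula: A = P(1 + rt) = P + P·r·t
Interest: I = P × r × t = $3,000.00 × 0.105 × 1 = $315.00
A = P + I = $3,000.00 + $315.00 = $3,315.00

A = P + I = P(1 + rt) = $3,315.00


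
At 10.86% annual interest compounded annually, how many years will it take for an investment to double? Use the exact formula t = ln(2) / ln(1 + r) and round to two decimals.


Doubling condition: (1 + r)^t = 2
Take ln of both sides: t × ln(1 + r) = ln(2)
t = ln(2) / ln(1 + r)
t = 0.693147 / 0.103098
t = 6.72

t = ln(2) / ln(1 + r) = 6.72 years


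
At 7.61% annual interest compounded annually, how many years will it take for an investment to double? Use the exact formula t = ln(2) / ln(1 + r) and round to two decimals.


Doubling condition: (1 + r)^t = 2
Take ln of both sides: t × ln(1 + r) = ln(2)
t = ln(2) / ln(1 + r)
t = 0.693147 / 0.073343
t = 9.45

t = ln(2) / ln(1 + r) = 9.45 years


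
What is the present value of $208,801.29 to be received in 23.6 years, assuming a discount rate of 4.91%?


Present value formula: PV = FV / (1 + r)^t
PV = $208,801.29 / (1 + 0.0491)^23.6
PV = $208,801.29 / 3.0994065
PV = $67,368.15

PV = FV / (1 + r)^t = $67,368.15


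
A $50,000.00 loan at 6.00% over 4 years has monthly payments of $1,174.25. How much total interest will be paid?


Total paid over the life of the loan = PMT × n.
Total paid = $1,174.25 × 48 = $56,364.00
Total interest = total paid − principal = $56,364.00 − $50,000.00 = $6,364.00

Total interest = (PMT × n) - PV = $6,364.00


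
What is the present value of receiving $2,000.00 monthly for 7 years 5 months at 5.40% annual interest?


Present value of an ordinary annuity: PV = PMT × (1 − (1 + r)^(−n)) / r
Monthly rate r = 0.054/12 = 0.0045, n = 89
PV = $2,000.00 × (1 − (1 + 0.054/12)^(−89)) / (0.054/12)
PV = $2,000.00 × 73.202850
PV = $146,405.70

PV = PMT × (1-(1+r)^(-n))/r = $146,405.70


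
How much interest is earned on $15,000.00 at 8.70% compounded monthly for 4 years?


Compound interest earned = final amount − principal.
A = P(1 + r/n)^(nt) = $15,000.00 × (1 + 0.087/12)^(12 × 4) = $21,216.83
Interest = A − P = $21,216.83 − $15,000.00 = $6,216.83

Interest = A - P = $6,216.83


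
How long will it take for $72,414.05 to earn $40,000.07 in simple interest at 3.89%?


Rearrange the simple interest formula for t:
I = P × r × t  ⇒  t = I / (P × r)
t = $40,000.07 / ($72,414.05 × 0.0389)
t = 14.2

t = I/(P×r) = 14.2 years


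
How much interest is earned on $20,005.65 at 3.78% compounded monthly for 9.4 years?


Compound interest earned = final amount − principal.
A = P(1 + r/n)^(nt) = $20,005.65 × (1 + 0.0378/12)^(12 × 9.4) = $28,524.87
Interest = A − P = $28,524.87 − $20,005.65 = $8,519.22

Interest = A - P = $8,519.22


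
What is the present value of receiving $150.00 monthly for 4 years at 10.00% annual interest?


Present value of an ordinary annuity: PV = PMT × (1 − (1 + r)^(−n)) / r
Monthly rate r = 0.1/12 ≈ 0.00833333, n = 48
PV = $150.00 × (1 − (1 + 0.1/12)^(−48)) / (0.1/12)
PV = $150.00 × 39.428160
PV = $5,914.22

PV = PMT × (1-(1+r)^(-n))/r = $5,914.22


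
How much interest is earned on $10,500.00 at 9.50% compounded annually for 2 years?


Compound interest earned = final amount − principal.
A = P(1 + r/n)^(nt) = $10,500.00 × (1 + 0.095/1)^(1 × 2) = $12,589.76
Interest = A − P = $12,589.76 − $10,500.00 = $2,089.76

Interest = A - P = $2,089.76


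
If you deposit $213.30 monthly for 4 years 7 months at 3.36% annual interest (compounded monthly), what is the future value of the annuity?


Future value of an ordinary annuity: FV = PMT × ((1 + r)^n − 1) / r
Monthly rate r = 0.0336/12 = 0.0028, n = 55
FV = $213.30 × ((1 + 0.0336/12)^55 − 1) / (0.0336/12)
FV = $213.30 × 59.371388
FV = $12,663.92

FV = PMT × ((1+r)^n - 1)/r = $12,663.92


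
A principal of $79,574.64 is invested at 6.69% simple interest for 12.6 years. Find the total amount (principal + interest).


Total amount formula: A = P(1 + rt) = P + P·r·t
Interest: I = P × r × t = $79,574.64 × 0.0669 × 12.6 = $67,076.65
A = P + I = $79,574.64 + $67,076.65 = $146,651.29

A = P + I = P(1 + rt) = $146,651.29


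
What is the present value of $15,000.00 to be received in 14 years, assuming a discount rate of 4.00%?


Present value formula: PV = FV / (1 + r)^t
PV = $15,000.00 / (1 + 0.04)^14
PV = $15,000.00 / 1.731676
PV = $8,662.13

PV = FV / (1 + r)^t = $8,662.13


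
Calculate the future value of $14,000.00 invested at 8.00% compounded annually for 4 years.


Compound interest formula: A = P(1 + r/n)^(nt)
A = $14,000.00 × (1 + 0.08/1)^(1 × 4)
Growth factor: (1 + 0.08/1)^4 = 1.360489
A = $14,000.00 × 1.360489
A = $19,046.85

A = P(1 + r/n)^(nt) = $19,046.85


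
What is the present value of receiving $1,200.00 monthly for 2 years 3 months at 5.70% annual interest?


Present value of an ordinary annuity: PV = PMT × (1 − (1 + r)^(−n)) / r
Monthly rate r = 0.057/12 = 0.00475, n = 27
PV = $1,200.00 × (1 − (1 + 0.057/12)^(−27)) / (0.057/12)
PV = $1,200.00 × 25.284091
PV = $30,340.91

PV = PMT × (1-(1+r)^(-n))/r = $30,340.91


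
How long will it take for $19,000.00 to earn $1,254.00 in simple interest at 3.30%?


Rearrange the simple interest formula for t:
I = P × r × t  ⇒  t = I / (P × r)
t = $1,254.00 / ($19,000.00 × 0.033)
t = 2

t = I/(P×r) = 2 years


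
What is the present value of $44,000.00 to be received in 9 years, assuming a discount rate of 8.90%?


Present value formula: PV = FV / (1 + r)^t
PV = $44,000.00 / (1 + 0.089)^9
PV = $44,000.00 / 2.154026
PV = $20,426.87

PV = FV / (1 + r)^t = $20,426.87


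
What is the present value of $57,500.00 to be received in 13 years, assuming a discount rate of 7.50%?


Present value formula: PV = FV / (1 + r)^t
PV = $57,500.00 / (1 + 0.075)^13
PV = $57,500.00 / 2.560413
PV = $22,457.31

PV = FV / (1 + r)^t = $22,457.31


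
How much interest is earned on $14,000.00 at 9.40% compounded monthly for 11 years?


Compound interest earned = final amount − principal.
A = P(1 + r/n)^(nt) = $14,000.00 × (1 + 0.094/12)^(12 × 11) = $39,213.79
Interest = A − P = $39,213.79 − $14,000.00 = $25,213.79

Interest = A - P = $25,213.79


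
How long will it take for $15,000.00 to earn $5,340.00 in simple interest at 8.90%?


Rearrange the simple interest formula for t:
I = P × r × t  ⇒  t = I / (P × r)
t = $5,340.00 / ($15,000.00 × 0.089)
t = 4

t = I/(P×r) = 4 years


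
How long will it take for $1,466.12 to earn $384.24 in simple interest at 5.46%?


Rearrange the simple interest formula for t:
I = P × r × t  ⇒  t = I / (P × r)
t = $384.24 / ($1,466.12 × 0.0546)
t = 4.8

t = I/(P×r) = 4.8 years


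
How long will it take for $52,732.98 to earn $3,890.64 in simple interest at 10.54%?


Rearrange the simple interest formula for t:
I = P × r × t  ⇒  t = I / (P × r)
t = $3,890.64 / ($52,732.98 × 0.1054)
t = 0.7

t = I/(P×r) = 0.7 years


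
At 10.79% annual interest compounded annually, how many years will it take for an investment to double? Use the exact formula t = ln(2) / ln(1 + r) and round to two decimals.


Doubling condition: (1 + r)^t = 2
Take ln of both sides: t × ln(1 + r) = ln(2)
t = ln(2) / ln(1 + r)
t = 0.693147 / 0.102466
t = 6.76

t = ln(2) / ln(1 + r) = 6.76 years


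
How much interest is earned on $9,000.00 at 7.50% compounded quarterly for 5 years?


Compound interest earned = final amount − principal.
A = P(1 + r/n)^(nt) = $9,000.00 × (1 + 0.075/4)^(4 × 5) = $13,049.53
Interest = A − P = $13,049.53 − $9,000.00 = $4,049.53

Interest = A - P = $4,049.53


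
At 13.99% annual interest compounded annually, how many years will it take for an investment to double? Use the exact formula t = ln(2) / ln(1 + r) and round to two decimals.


Doubling condition: (1 + r)^t = 2
Take ln of both sides: t × ln(1 + r) = ln(2)
t = ln(2) / ln(1 + r)
t = 0.693147 / 0.130941
t = 5.29

t = ln(2) / ln(1 + r) = 5.29 years


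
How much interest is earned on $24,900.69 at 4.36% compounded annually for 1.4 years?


Compound interest earned = final amount − principal.
A = P(1 + r/n)^(nt) = $24,900.69 × (1 + 0.0436/1)^(1 × 1.4) = $26,433.77
Interest = A − P = $26,433.77 − $24,900.69 = $1,533.08

Interest = A - P = $1,533.08


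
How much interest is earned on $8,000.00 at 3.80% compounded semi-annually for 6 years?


Compound interest earned = final amount − principal.
A = P(1 + r/n)^(nt) = $8,000.00 × (1 + 0.038/2)^(2 × 6) = $10,027.21
Interest = A − P = $10,027.21 − $8,000.00 = $2,027.21

Interest = A - P = $2,027.21


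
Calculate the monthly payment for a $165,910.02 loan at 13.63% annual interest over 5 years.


Loan payment formula: PMT = PV × r / (1 − (1 + r)^(−n))
Monthly rate r = 0.1363/12 ≈ 0.01135833, n = 60 months
Denominator: 1 − (1 + 0.1363/12)^(−60) = 0.4921955
PMT = $165,910.02 × (0.1363/12) / 0.4921955
PMT = $3,828.68 per month

PMT = PV × r / (1-(1+r)^(-n)) = $3,828.68/month


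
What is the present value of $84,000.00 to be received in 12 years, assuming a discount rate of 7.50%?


Present value formula: PV = FV / (1 + r)^t
PV = $84,000.00 / (1 + 0.075)^12
PV = $84,000.00 / 2.3817796
PV = $35,267.75

PV = FV / (1 + r)^t = $35,267.75


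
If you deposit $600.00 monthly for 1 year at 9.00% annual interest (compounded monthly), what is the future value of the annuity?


Future value of an ordinary annuity: FV = PMT × ((1 + r)^n − 1) / r
Monthly rate r = 0.09/12 = 0.0075, n = 12
FV = $600.00 × ((1 + 0.09/12)^12 − 1) / (0.09/12)
FV = $600.00 × 12.507586
FV = $7,504.55

FV = PMT × ((1+r)^n - 1)/r = $7,504.55


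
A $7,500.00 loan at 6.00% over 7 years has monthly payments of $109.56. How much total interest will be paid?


Total paid over the life of the loan = PMT × n.
Total paid = $109.56 × 84 = $9,203.04
Total interest = total paid − principal = $9,203.04 − $7,500.00 = $1,703.04

Total interest = (PMT × n) - PV = $1,703.04


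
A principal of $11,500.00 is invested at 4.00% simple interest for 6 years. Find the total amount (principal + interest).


Total amount formula: A = P(1 + rt) = P + P·r·t
Interest: I = P × r × t = $11,500.00 × 0.04 × 6 = $2,760.00
A = P + I = $11,500.00 + $2,760.00 = $14,260.00

A = P + I = P(1 + rt) = $14,260.00


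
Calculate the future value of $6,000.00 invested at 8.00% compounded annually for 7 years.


Compound interest formula: A = P(1 + r/n)^(nt)
A = $6,000.00 × (1 + 0.08/1)^(1 × 7)
Growth factor: (1 + 0.08/1)^7 = 1.7138243
A = $6,000.00 × 1.7138243
A = $10,282.95

A = P(1 + r/n)^(nt) = $10,282.95


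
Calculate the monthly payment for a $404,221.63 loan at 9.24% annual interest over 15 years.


Loan payment formula: PMT = PV × r / (1 − (1 + r)^(−n))
Monthly rate r = 0.0924/12 = 0.0077, n = 180 months
Denominator: 1 − (1 + 0.0924/12)^(−180) = 0.748595
PMT = $404,221.63 × (0.0924/12) / 0.748595
PMT = $4,157.80 per month

PMT = PV × r / (1-(1+r)^(-n)) = $4,157.80/month


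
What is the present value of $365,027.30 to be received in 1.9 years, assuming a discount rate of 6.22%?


Present value formula: PV = FV / (1 + r)^t
PV = $365,027.30 / (1 + 0.0622)^1.9
PV = $365,027.30 / 1.1214811
PV = $325,486.80

PV = FV / (1 + r)^t = $325,486.80


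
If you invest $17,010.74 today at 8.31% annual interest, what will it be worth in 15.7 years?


Future value formula: FV = PV × (1 + r)^t
FV = $17,010.74 × (1 + 0.0831)^15.7
FV = $17,010.74 × 3.501840
FV = $59,568.89

FV = PV × (1 + r)^t = $59,568.89


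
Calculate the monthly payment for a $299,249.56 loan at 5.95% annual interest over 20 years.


Loan payment formula: PMT = PV × r / (1 − (1 + r)^(−n))
Monthly rate r = 0.0595/12 ≈ 0.00495833, n = 240 months
Denominator: 1 − (1 + 0.0595/12)^(−240) = 0.694883
PMT = $299,249.56 × (0.0595/12) / 0.694883
PMT = $2,135.29 per month

PMT = PV × r / (1-(1+r)^(-n)) = $2,135.29/month


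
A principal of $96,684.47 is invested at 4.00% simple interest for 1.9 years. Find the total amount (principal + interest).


Total amount formula: A = P(1 + rt) = P + P·r·t
Interest: I = P × r × t = $96,684.47 × 0.04 × 1.9 = $7,348.02
A = P + I = $96,684.47 + $7,348.02 = $104,032.49

A = P + I = P(1 + rt) = $104,032.49


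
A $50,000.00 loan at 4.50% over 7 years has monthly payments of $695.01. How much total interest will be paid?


Total paid over the life of the loan = PMT × n.
Total paid = $695.01 × 84 = $58,380.84
Total interest = total paid − principal = $58,380.84 − $50,000.00 = $8,380.84

Total interest = (PMT × n) - PV = $8,380.84


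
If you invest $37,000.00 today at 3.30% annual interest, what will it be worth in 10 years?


Future value formula: FV = PV × (1 + r)^t
FV = $37,000.00 × (1 + 0.033)^10
FV = $37,000.00 × 1.383576622
FV = $51,192.34

FV = PV × (1 + r)^t = $51,192.34


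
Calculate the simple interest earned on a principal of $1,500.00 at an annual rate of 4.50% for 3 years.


Simple interest formula: I = P × r × t
I = $1,500.00 × 0.045 × 3
I = $202.50

I = P × r × t = $202.50


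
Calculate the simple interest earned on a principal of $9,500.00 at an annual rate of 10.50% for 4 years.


Simple interest formula: I = P × r × t
I = $9,500.00 × 0.105 × 4
I = $3,990.00

I = P × r × t = $3,990.00


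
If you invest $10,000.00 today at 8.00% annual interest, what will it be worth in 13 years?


Future value formula: FV = PV × (1 + r)^t
FV = $10,000.00 × (1 + 0.08)^13
FV = $10,000.00 × 2.719624
FV = $27,196.24

FV = PV × (1 + r)^t = $27,196.24


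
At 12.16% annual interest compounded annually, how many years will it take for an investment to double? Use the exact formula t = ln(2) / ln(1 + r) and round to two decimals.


Doubling condition: (1 + r)^t = 2
Take ln of both sides: t × ln(1 + r) = ln(2)
t = ln(2) / ln(1 + r)
t = 0.693147 / 0.114756
t = 6.04

t = ln(2) / ln(1 + r) = 6.04 years


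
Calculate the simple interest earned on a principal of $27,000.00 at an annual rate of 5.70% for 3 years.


Simple interest formula: I = P × r × t
I = $27,000.00 × 0.057 × 3
I = $4,617.00

I = P × r × t = $4,617.00
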